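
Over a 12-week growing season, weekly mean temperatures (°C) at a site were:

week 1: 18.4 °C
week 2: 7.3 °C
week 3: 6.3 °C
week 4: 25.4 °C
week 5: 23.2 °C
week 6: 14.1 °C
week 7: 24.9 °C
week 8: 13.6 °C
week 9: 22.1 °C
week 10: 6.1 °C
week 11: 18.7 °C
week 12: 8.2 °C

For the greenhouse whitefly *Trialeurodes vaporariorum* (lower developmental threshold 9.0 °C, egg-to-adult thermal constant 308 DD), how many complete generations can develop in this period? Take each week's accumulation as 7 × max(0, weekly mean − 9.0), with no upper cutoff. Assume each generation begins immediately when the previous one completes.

Weekly DD (7 × max(0, T̄ − 9.0)): 65.8, 0.0, 0.0, 114.8, 99.4, 35.7, 111.3, 32.2, 91.7, 0.0, 67.9, 0.0.
Season total = 618.8 DD.
Complete generations = ⌊618.8 / 308⌋ = 2.

2 generations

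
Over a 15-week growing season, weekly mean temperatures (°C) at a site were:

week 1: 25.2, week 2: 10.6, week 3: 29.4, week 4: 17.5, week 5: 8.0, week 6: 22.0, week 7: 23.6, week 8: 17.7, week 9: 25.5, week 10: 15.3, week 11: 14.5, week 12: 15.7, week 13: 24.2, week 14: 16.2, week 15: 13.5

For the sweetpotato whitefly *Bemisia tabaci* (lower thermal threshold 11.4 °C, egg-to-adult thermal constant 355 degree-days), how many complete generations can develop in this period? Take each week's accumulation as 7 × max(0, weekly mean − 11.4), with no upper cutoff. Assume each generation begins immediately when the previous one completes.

2 generations

Weekly DD (7 × max(0, T̄ − 11.4)): 96.6, 0.0, 126.0, 42.7, 0.0, 74.2, 85.4, 44.1, 98.7, 27.3, 21.7, 30.1, 89.6, 33.6, 14.7.
Season total = 784.7 DD.
Complete generations = ⌊784.7 / 355⌋ = 2.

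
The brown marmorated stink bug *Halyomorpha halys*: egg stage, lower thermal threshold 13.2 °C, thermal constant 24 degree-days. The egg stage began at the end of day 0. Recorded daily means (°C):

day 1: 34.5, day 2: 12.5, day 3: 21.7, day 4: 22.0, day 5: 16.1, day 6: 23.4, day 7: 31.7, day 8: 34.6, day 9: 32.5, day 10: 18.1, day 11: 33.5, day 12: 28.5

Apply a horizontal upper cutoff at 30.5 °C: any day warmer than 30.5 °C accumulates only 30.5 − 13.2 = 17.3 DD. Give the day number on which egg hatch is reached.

day 3

Daily DD above 13.2 °C (capped at 17.3): 17.3, 0.0, 8.5, 8.8, 2.9, 10.2, 17.3, 17.3, 17.3, 4.9, 17.3, 15.3.
Cumulative: 17.3, 17.3, 25.8, 34.6, 37.5, 47.7, 65.0, 82.3, 99.6, 104.5, 121.8, 137.1.
The total first reaches 24 DD on day 3.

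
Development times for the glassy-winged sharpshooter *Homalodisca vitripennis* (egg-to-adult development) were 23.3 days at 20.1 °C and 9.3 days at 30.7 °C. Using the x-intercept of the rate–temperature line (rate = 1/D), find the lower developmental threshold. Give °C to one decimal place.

13.1 °C

Under the model K = D·(T − T_b), so D₁·(T₁ − T_b) = D₂·(T₂ − T_b).
23.3·(20.1 − T_b) = 9.3·(30.7 − T_b)
T_b = (23.3·20.1 − 9.3·30.7) / (23.3 − 9.3) = 182.82 / 14.0 = 13.059 °C ≈ 13.1 °C.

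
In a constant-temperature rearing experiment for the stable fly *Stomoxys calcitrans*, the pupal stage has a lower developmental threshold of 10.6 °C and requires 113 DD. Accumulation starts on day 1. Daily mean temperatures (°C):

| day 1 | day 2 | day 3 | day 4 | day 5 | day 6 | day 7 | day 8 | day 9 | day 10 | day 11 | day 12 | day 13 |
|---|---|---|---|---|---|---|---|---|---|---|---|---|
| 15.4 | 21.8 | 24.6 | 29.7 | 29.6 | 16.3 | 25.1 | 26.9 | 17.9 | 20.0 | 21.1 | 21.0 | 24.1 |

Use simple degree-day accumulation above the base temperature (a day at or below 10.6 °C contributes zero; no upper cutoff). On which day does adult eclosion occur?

day 10

Daily DD above 10.6 °C: 4.8, 11.2, 14.0, 19.1, 19.0, 5.7, 14.5, 16.3, 7.3, 9.4, 10.5, 10.4, 13.5.
Cumulative: 4.8, 16.0, 30.0, 49.1, 68.1, 73.8, 88.3, 104.6, 111.9, 121.3, 131.8, 142.2, 155.7.
The total first reaches 113 DD on day 10.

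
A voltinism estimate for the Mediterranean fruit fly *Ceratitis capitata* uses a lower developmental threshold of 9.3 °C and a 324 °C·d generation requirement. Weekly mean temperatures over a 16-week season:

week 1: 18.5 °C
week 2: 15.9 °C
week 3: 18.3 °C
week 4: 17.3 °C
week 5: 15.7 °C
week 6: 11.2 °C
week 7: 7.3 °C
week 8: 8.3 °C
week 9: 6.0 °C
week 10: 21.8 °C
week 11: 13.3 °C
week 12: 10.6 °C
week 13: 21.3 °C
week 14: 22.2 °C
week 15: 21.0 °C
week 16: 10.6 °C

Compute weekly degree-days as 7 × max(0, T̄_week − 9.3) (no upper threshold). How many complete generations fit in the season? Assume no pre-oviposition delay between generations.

Weekly DD (7 × max(0, T̄ − 9.3)): 64.4, 46.2, 63.0, 56.0, 44.8, 13.3, 0.0, 0.0, 0.0, 87.5, 28.0, 9.1, 84.0, 90.3, 81.9, 9.1.
Season total = 677.6 DD.
Complete generations = ⌊677.6 / 324⌋ = 2.

2 generations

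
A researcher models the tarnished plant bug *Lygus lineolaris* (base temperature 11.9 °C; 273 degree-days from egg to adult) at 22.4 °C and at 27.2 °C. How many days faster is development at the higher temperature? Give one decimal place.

At 22.4 °C: 273 / (22.4 − 11.9) = 273 / 10.5 = 26.000 d.
At 27.2 °C: 273 / (27.2 − 11.9) = 273 / 15.3 = 17.843 d.
Difference = |26.000 − 17.843| = 8.157 ≈ 8.2 days.

8.2 days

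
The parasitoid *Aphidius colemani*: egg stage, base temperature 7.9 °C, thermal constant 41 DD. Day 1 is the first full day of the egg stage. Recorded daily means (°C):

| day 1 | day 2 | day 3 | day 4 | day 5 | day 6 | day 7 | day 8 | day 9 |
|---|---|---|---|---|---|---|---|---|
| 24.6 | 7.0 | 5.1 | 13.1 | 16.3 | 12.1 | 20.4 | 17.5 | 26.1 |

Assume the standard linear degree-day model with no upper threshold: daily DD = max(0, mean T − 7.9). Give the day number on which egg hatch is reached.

day 7

Daily DD above 7.9 °C: 16.7, 0.0, 0.0, 5.2, 8.4, 4.2, 12.5, 9.6, 18.2.
Cumulative: 16.7, 16.7, 16.7, 21.9, 30.3, 34.5, 47.0, 56.6, 74.8.
The total first reaches 41 DD on day 7.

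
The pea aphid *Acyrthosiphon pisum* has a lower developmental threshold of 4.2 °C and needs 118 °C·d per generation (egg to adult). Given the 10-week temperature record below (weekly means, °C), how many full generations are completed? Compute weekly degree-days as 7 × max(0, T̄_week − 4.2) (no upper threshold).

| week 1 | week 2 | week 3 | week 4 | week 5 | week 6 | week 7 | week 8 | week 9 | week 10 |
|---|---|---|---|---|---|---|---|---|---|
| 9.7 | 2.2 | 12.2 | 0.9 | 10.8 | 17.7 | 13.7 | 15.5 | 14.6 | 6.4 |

3 generations

Weekly DD (7 × max(0, T̄ − 4.2)): 38.5, 0.0, 56.0, 0.0, 46.2, 94.5, 66.5, 79.1, 72.8, 15.4.
Season total = 469.0 DD.
Complete generations = ⌊469.0 / 118⌋ = 3.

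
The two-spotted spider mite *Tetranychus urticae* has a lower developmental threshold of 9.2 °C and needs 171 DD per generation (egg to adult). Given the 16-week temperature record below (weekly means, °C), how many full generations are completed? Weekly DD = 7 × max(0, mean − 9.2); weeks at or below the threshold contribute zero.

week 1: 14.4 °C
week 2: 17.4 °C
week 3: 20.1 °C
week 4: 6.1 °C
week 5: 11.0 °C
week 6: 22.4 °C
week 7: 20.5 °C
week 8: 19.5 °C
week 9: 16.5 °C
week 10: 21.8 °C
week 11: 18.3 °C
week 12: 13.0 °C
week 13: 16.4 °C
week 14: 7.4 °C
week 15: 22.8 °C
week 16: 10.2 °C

Weekly DD (7 × max(0, T̄ − 9.2)): 36.4, 57.4, 76.3, 0.0, 12.6, 92.4, 79.1, 72.1, 51.1, 88.2, 63.7, 26.6, 50.4, 0.0, 95.2, 7.0.
Season total = 808.5 DD.
Complete generations = ⌊808.5 / 171⌋ = 4.

4 generations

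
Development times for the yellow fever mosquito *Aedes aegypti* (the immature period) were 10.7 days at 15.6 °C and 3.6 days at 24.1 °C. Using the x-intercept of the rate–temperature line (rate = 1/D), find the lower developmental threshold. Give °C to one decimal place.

Under the model K = D·(T − T_b), so D₁·(T₁ − T_b) = D₂·(T₂ − T_b).
10.7·(15.6 − T_b) = 3.6·(24.1 − T_b)
T_b = (10.7·15.6 − 3.6·24.1) / (10.7 − 3.6) = 80.16 / 7.1 = 11.290 °C ≈ 11.3 °C.

11.3 °C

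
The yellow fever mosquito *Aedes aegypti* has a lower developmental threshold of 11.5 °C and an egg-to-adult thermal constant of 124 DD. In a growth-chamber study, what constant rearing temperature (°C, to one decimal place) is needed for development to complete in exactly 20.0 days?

17.7 °C

Required daily accumulation = 124 / 20.0 = 6.200 DD/day.
T = T_base + 6.200 = 11.5 + 6.200 = 17.700 ≈ 17.7 °C.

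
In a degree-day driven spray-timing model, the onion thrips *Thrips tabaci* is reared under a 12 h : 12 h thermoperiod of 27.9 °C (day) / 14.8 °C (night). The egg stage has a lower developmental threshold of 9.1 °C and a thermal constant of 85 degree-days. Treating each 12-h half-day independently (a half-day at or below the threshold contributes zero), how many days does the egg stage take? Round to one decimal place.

6.9 days

Day half: max(0, 27.9 − 9.1) × 0.5 = 18.8 × 0.5 = 9.40 DD.
Night half: max(0, 14.8 − 9.1) × 0.5 = 5.7 × 0.5 = 2.85 DD.
Per 24 h: 12.25 DD/day.
Duration = 85 / 12.25 = 6.939 ≈ 6.9 days.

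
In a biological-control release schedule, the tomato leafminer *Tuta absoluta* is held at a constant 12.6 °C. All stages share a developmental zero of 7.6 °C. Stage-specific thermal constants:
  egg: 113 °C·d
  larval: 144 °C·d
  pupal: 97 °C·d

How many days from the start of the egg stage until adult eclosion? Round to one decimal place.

70.8 days

Daily accumulation at 12.6 °C = 12.6 − 7.6 = 5.0 DD/day.
Total K = 113 + 144 + 97 = 354 DD.
Total duration = 354 / 5.0 = 70.800 ≈ 70.8 days.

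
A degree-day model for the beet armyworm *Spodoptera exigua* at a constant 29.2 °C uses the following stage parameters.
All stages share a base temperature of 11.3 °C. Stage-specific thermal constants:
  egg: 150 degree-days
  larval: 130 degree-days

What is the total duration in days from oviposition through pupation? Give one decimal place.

Daily accumulation at 29.2 °C = 29.2 − 11.3 = 17.9 DD/day.
Total K = 150 + 130 = 280 DD.
Total duration = 280 / 17.9 = 15.642 ≈ 15.6 days.

15.6 days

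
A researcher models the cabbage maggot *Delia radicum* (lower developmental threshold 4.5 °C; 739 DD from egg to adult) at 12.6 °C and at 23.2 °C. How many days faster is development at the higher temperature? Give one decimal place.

51.7 days

At 12.6 °C: 739 / (12.6 − 4.5) = 739 / 8.1 = 91.235 d.
At 23.2 °C: 739 / (23.2 − 4.5) = 739 / 18.7 = 39.519 d.
Difference = |91.235 − 39.519| = 51.716 ≈ 51.7 days.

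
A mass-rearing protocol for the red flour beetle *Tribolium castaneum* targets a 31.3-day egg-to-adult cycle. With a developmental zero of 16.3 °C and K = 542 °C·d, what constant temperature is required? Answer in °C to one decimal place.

Required daily accumulation = 542 / 31.3 = 17.316 DD/day.
T = T_base + 17.316 = 16.3 + 17.316 = 33.616 ≈ 33.6 °C.

33.6 °C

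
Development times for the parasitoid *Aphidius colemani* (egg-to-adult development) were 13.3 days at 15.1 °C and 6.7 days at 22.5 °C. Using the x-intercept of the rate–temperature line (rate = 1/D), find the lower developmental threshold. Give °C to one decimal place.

Equal thermal constants: D₁(T₁ − T_b) = D₂(T₂ − T_b).
13.3·(15.1 − T_b) = 6.7·(22.5 − T_b)
T_b = (13.3·15.1 − 6.7·22.5) / (13.3 − 6.7) = 50.08 / 6.6 = 7.588 °C ≈ 7.6 °C.

7.6 °C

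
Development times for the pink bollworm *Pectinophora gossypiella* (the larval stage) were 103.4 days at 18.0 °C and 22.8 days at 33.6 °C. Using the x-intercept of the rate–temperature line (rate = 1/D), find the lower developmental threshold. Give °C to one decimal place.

Equal thermal constants: D₁(T₁ − T_b) = D₂(T₂ − T_b).
103.4·(18.0 − T_b) = 22.8·(33.6 − T_b)
T_b = (103.4·18.0 − 22.8·33.6) / (103.4 − 22.8) = 1095.12 / 80.6 = 13.587 °C ≈ 13.6 °C.

13.6 °C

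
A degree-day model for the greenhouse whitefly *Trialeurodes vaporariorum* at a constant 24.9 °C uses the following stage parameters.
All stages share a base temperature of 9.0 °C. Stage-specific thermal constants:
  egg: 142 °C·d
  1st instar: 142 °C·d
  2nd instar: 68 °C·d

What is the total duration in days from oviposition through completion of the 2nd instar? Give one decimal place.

Daily accumulation at 24.9 °C = 24.9 − 9.0 = 15.9 DD/day.
Total K = 142 + 142 + 68 = 352 DD.
Total duration = 352 / 15.9 = 22.138 ≈ 22.1 days.

22.1 days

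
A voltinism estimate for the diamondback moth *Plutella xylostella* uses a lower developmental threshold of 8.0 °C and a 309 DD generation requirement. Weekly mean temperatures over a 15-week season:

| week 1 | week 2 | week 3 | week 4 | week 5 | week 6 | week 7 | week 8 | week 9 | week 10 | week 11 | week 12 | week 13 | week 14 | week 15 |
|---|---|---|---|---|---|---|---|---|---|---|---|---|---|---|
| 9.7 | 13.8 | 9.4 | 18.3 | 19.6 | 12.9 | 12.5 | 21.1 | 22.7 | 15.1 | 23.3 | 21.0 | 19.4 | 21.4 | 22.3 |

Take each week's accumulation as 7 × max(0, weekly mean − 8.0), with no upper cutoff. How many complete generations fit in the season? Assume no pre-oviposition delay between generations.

Weekly DD (7 × max(0, T̄ − 8.0)): 11.9, 40.6, 9.8, 72.1, 81.2, 34.3, 31.5, 91.7, 102.9, 49.7, 107.1, 91.0, 79.8, 93.8, 100.1.
Season total = 997.5 DD.
Complete generations = ⌊997.5 / 309⌋ = 3.

3 generations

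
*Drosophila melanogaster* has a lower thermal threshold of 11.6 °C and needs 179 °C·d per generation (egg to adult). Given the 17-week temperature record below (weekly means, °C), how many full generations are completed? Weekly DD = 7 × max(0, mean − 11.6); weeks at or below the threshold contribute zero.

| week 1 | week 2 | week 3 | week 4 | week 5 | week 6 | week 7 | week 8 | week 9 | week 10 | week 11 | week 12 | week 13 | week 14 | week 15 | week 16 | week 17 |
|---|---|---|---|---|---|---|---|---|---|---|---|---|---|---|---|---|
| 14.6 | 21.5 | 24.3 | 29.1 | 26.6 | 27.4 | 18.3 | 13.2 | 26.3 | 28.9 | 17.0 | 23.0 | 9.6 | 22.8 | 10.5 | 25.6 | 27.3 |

Weekly DD (7 × max(0, T̄ − 11.6)): 21.0, 69.3, 88.9, 122.5, 105.0, 110.6, 46.9, 11.2, 102.9, 121.1, 37.8, 79.8, 0.0, 78.4, 0.0, 98.0, 109.9.
Season total = 1203.3 DD.
Complete generations = ⌊1203.3 / 179⌋ = 6.

6 generations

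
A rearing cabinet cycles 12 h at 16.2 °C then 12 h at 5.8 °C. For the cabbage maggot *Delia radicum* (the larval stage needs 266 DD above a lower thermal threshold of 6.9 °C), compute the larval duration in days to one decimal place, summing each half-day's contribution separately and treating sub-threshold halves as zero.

57.2 days

Day half: max(0, 16.2 − 6.9) × 0.5 = 9.3 × 0.5 = 4.65 DD.
Night half: max(0, 5.8 − 6.9) × 0.5 = 0.0 × 0.5 = 0.00 DD.
Per 24 h: 4.65 DD/day.
Duration = 266 / 4.65 = 57.204 ≈ 57.2 days.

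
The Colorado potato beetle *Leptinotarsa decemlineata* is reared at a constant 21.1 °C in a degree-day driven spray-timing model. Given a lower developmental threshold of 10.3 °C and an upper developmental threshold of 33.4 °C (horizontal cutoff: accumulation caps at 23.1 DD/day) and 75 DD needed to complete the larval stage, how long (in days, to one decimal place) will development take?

Daily accumulation = 21.1 − 10.3 = 10.8 DD/day.
Duration = 75 / 10.8 = 6.944 ≈ 6.9 days.

6.9 days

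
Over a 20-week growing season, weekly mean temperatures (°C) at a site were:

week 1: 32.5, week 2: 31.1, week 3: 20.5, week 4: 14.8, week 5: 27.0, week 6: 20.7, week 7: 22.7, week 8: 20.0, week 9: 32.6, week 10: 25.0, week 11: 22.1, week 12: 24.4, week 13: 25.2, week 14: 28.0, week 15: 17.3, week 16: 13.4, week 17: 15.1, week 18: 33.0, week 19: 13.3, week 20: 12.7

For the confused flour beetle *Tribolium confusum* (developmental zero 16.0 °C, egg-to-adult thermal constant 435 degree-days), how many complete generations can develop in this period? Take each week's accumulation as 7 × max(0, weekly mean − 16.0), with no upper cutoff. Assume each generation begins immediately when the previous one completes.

2 generations

Weekly DD (7 × max(0, T̄ − 16.0)): 115.5, 105.7, 31.5, 0.0, 77.0, 32.9, 46.9, 28.0, 116.2, 63.0, 42.7, 58.8, 64.4, 84.0, 9.1, 0.0, 0.0, 119.0, 0.0, 0.0.
Season total = 994.7 DD.
Complete generations = ⌊994.7 / 435⌋ = 2.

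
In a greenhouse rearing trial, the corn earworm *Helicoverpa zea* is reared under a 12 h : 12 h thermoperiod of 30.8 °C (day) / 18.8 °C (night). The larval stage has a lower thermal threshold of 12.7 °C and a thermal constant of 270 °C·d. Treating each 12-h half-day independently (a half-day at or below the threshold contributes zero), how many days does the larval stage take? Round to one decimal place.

Day half: max(0, 30.8 − 12.7) × 0.5 = 18.1 × 0.5 = 9.05 DD.
Night half: max(0, 18.8 − 12.7) × 0.5 = 6.1 × 0.5 = 3.05 DD.
Per 24 h: 12.10 DD/day.
Duration = 270 / 12.10 = 22.314 ≈ 22.3 days.

22.3 days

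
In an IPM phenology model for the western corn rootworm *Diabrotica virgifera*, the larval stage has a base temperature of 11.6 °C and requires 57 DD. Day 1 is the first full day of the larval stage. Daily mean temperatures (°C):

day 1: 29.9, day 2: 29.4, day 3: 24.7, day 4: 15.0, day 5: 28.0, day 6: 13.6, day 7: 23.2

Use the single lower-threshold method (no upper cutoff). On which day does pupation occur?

day 5

Daily DD above 11.6 °C: 18.3, 17.8, 13.1, 3.4, 16.4, 2.0, 11.6.
Cumulative: 18.3, 36.1, 49.2, 52.6, 69.0, 71.0, 82.6.
The total first reaches 57 DD on day 5.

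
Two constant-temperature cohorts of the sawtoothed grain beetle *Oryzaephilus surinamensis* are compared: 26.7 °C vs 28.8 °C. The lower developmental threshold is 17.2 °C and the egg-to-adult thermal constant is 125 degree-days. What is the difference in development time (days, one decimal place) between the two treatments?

At 26.7 °C: 125 / (26.7 − 17.2) = 125 / 9.5 = 13.158 d.
At 28.8 °C: 125 / (28.8 − 17.2) = 125 / 11.6 = 10.776 d.
Difference = |13.158 − 10.776| = 2.382 ≈ 2.4 days.

2.4 days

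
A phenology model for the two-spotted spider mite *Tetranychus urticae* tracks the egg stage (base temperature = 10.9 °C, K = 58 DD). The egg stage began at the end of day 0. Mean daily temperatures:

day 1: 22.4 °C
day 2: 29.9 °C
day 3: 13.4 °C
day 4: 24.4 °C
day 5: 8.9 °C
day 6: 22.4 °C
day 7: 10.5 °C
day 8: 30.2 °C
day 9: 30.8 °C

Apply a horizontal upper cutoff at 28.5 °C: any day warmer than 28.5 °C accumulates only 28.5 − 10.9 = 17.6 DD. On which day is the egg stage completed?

Daily DD above 10.9 °C (capped at 17.6): 11.5, 17.6, 2.5, 13.5, 0.0, 11.5, 0.0, 17.6, 17.6.
Cumulative: 11.5, 29.1, 31.6, 45.1, 45.1, 56.6, 56.6, 74.2, 91.8.
The total first reaches 58 DD on day 8.

day 8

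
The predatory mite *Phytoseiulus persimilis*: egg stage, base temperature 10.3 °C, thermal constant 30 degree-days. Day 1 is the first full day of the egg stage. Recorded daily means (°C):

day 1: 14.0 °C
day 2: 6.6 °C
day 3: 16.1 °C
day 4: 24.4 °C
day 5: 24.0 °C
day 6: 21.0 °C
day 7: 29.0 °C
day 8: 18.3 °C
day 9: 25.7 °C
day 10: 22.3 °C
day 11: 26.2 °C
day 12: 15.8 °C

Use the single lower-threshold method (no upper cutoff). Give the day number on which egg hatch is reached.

day 5

Daily DD above 10.3 °C: 3.7, 0.0, 5.8, 14.1, 13.7, 10.7, 18.7, 8.0, 15.4, 12.0, 15.9, 5.5.
Cumulative: 3.7, 3.7, 9.5, 23.6, 37.3, 48.0, 66.7, 74.7, 90.1, 102.1, 118.0, 123.5.
The total first reaches 30 DD on day 5.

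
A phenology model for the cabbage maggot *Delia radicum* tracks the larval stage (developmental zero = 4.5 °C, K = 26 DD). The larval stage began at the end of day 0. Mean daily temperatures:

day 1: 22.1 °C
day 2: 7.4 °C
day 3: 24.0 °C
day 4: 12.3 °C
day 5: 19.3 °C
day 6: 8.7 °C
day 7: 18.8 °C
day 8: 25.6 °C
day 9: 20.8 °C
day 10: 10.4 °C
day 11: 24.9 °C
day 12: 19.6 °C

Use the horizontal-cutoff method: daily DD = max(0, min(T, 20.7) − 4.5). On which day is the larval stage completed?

day 3

Daily DD above 4.5 °C (capped at 16.2): 16.2, 2.9, 16.2, 7.8, 14.8, 4.2, 14.3, 16.2, 16.2, 5.9, 16.2, 15.1.
Cumulative: 16.2, 19.1, 35.3, 43.1, 57.9, 62.1, 76.4, 92.6, 108.8, 114.7, 130.9, 146.0.
The total first reaches 26 DD on day 3.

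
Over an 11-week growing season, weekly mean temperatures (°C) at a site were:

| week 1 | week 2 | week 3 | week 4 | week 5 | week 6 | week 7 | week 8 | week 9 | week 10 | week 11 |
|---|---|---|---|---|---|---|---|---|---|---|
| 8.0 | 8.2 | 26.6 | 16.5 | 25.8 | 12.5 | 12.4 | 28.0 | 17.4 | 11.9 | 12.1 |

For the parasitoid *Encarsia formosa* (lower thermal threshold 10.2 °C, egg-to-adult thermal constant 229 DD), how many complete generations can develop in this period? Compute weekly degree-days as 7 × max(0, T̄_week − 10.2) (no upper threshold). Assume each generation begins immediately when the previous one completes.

2 generations

Weekly DD (7 × max(0, T̄ − 10.2)): 0.0, 0.0, 114.8, 44.1, 109.2, 16.1, 15.4, 124.6, 50.4, 11.9, 13.3.
Season total = 499.8 DD.
Complete generations = ⌊499.8 / 229⌋ = 2.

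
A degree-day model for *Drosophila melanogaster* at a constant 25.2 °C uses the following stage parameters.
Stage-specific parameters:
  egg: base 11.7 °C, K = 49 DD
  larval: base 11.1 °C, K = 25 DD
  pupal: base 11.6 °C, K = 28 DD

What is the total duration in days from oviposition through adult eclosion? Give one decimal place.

egg: 49 / (25.2 − 11.7) = 49 / 13.5 = 3.630 d.
larval: 25 / (25.2 − 11.1) = 25 / 14.1 = 1.773 d.
pupal: 28 / (25.2 − 11.6) = 28 / 13.6 = 2.059 d.
Sum = 7.462 ≈ 7.5 days.

7.5 days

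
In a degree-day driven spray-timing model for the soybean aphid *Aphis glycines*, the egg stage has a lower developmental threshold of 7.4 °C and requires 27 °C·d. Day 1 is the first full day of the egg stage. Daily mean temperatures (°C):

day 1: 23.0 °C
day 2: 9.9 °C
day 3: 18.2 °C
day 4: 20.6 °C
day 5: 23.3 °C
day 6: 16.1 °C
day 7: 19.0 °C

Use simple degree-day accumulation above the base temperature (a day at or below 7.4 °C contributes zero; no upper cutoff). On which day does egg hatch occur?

day 3

Daily DD above 7.4 °C: 15.6, 2.5, 10.8, 13.2, 15.9, 8.7, 11.6.
Cumulative: 15.6, 18.1, 28.9, 42.1, 58.0, 66.7, 78.3.
The total first reaches 27 DD on day 3.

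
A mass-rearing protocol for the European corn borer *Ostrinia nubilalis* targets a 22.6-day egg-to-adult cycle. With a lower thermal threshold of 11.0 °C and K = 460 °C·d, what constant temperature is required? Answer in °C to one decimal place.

31.4 °C

Required daily accumulation = 460 / 22.6 = 20.354 DD/day.
T = T_base + 20.354 = 11.0 + 20.354 = 31.354 ≈ 31.4 °C.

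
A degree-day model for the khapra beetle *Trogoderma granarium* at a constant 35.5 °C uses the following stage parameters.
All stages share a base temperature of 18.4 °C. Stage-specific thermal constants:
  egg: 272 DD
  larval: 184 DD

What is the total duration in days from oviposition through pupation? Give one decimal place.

26.7 days

Daily accumulation at 35.5 °C = 35.5 − 18.4 = 17.1 DD/day.
Total K = 272 + 184 = 456 DD.
Total duration = 456 / 17.1 = 26.667 ≈ 26.7 days.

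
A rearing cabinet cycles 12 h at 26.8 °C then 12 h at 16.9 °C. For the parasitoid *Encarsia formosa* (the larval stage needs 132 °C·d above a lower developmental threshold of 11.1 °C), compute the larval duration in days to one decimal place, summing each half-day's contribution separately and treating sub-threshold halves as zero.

Day half: max(0, 26.8 − 11.1) × 0.5 = 15.7 × 0.5 = 7.85 DD.
Night half: max(0, 16.9 − 11.1) × 0.5 = 5.8 × 0.5 = 2.90 DD.
Per 24 h: 10.75 DD/day.
Duration = 132 / 10.75 = 12.279 ≈ 12.3 days.

12.3 days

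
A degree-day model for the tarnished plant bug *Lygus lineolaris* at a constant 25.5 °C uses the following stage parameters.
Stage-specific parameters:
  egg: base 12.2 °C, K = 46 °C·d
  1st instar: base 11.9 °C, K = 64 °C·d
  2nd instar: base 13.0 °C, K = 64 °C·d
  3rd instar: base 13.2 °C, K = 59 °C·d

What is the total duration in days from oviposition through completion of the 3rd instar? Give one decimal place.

egg: 46 / (25.5 − 12.2) = 46 / 13.3 = 3.459 d.
1st instar: 64 / (25.5 − 11.9) = 64 / 13.6 = 4.706 d.
2nd instar: 64 / (25.5 − 13.0) = 64 / 12.5 = 5.120 d.
3rd instar: 59 / (25.5 − 13.2) = 59 / 12.3 = 4.797 d.
Sum = 18.081 ≈ 18.1 days.

18.1 days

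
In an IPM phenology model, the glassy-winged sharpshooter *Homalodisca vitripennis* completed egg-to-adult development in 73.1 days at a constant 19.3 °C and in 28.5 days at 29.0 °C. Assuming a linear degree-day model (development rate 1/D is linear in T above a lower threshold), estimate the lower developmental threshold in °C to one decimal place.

13.1 °C

Under the model K = D·(T − T_b), so D₁·(T₁ − T_b) = D₂·(T₂ − T_b).
73.1·(19.3 − T_b) = 28.5·(29.0 − T_b)
T_b = (73.1·19.3 − 28.5·29.0) / (73.1 − 28.5) = 584.33 / 44.6 = 13.102 °C ≈ 13.1 °C.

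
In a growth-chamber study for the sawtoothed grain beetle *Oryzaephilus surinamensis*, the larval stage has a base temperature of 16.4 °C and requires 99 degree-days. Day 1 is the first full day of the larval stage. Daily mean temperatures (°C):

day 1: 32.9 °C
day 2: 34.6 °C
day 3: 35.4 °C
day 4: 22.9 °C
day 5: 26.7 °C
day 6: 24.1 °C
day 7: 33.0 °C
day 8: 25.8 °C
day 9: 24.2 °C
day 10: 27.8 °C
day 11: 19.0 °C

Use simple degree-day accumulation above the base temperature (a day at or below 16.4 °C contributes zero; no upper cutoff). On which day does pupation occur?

Daily DD above 16.4 °C: 16.5, 18.2, 19.0, 6.5, 10.3, 7.7, 16.6, 9.4, 7.8, 11.4, 2.6.
Cumulative: 16.5, 34.7, 53.7, 60.2, 70.5, 78.2, 94.8, 104.2, 112.0, 123.4, 126.0.
The total first reaches 99 DD on day 8.

day 8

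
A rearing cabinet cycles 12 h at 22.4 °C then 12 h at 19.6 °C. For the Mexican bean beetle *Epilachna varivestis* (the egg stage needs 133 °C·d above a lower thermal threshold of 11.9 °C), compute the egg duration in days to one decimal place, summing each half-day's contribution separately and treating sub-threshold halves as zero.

14.6 days

Day half: max(0, 22.4 − 11.9) × 0.5 = 10.5 × 0.5 = 5.25 DD.
Night half: max(0, 19.6 − 11.9) × 0.5 = 7.7 × 0.5 = 3.85 DD.
Per 24 h: 9.10 DD/day.
Duration = 133 / 9.10 = 14.615 ≈ 14.6 days.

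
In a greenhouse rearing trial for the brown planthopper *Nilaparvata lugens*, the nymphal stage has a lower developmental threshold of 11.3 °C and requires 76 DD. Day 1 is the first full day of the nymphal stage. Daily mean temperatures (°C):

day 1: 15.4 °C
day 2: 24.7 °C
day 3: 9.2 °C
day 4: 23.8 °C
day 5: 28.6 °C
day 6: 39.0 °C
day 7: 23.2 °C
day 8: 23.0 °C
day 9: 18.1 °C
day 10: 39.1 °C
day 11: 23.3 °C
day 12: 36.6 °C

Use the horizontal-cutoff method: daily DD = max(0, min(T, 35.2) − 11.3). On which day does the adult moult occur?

day 7

Daily DD above 11.3 °C (capped at 23.9): 4.1, 13.4, 0.0, 12.5, 17.3, 23.9, 11.9, 11.7, 6.8, 23.9, 12.0, 23.9.
Cumulative: 4.1, 17.5, 17.5, 30.0, 47.3, 71.2, 83.1, 94.8, 101.6, 125.5, 137.5, 161.4.
The total first reaches 76 DD on day 7.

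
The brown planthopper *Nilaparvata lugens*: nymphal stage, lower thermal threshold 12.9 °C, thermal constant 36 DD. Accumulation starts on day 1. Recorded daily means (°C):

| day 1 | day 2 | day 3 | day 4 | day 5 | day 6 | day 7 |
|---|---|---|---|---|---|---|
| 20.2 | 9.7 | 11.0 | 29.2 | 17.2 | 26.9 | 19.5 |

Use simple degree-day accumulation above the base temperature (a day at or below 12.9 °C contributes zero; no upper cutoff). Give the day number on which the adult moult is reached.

Daily DD above 12.9 °C: 7.3, 0.0, 0.0, 16.3, 4.3, 14.0, 6.6.
Cumulative: 7.3, 7.3, 7.3, 23.6, 27.9, 41.9, 48.5.
The total first reaches 36 DD on day 6.

day 6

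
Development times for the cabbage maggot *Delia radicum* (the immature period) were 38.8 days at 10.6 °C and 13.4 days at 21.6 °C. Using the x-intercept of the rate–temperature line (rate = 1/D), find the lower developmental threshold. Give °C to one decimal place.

Linear rate model ⇒ the product D·(T − T_b) is constant across temperatures.
38.8·(10.6 − T_b) = 13.4·(21.6 − T_b)
T_b = (38.8·10.6 − 13.4·21.6) / (38.8 − 13.4) = 121.84 / 25.4 = 4.797 °C ≈ 4.8 °C.

4.8 °C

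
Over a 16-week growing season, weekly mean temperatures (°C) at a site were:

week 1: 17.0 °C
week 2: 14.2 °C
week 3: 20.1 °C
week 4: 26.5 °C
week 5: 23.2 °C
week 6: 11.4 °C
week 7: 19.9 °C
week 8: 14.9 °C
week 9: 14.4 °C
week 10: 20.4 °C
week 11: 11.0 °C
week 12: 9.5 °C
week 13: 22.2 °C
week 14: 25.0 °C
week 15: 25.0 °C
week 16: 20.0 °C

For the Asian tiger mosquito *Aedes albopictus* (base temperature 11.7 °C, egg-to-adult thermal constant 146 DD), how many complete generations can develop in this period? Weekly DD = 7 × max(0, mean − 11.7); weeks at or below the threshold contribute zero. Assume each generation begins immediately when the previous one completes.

Weekly DD (7 × max(0, T̄ − 11.7)): 37.1, 17.5, 58.8, 103.6, 80.5, 0.0, 57.4, 22.4, 18.9, 60.9, 0.0, 0.0, 73.5, 93.1, 93.1, 58.1.
Season total = 774.9 DD.
Complete generations = ⌊774.9 / 146⌋ = 5.

5 generations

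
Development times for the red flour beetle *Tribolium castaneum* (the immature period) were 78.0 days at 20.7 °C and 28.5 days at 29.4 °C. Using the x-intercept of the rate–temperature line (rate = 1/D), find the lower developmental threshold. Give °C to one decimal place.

15.7 °C

Linear rate model ⇒ the product D·(T − T_b) is constant across temperatures.
78.0·(20.7 − T_b) = 28.5·(29.4 − T_b)
T_b = (78.0·20.7 − 28.5·29.4) / (78.0 − 28.5) = 776.70 / 49.5 = 15.691 °C ≈ 15.7 °C.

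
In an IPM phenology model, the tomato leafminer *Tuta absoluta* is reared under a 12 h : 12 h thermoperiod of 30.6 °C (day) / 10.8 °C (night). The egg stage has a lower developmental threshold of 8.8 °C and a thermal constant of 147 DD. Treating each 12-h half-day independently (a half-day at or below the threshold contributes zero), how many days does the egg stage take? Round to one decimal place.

12.4 days

Day half: max(0, 30.6 − 8.8) × 0.5 = 21.8 × 0.5 = 10.90 DD.
Night half: max(0, 10.8 − 8.8) × 0.5 = 2.0 × 0.5 = 1.00 DD.
Per 24 h: 11.90 DD/day.
Duration = 147 / 11.90 = 12.353 ≈ 12.4 days.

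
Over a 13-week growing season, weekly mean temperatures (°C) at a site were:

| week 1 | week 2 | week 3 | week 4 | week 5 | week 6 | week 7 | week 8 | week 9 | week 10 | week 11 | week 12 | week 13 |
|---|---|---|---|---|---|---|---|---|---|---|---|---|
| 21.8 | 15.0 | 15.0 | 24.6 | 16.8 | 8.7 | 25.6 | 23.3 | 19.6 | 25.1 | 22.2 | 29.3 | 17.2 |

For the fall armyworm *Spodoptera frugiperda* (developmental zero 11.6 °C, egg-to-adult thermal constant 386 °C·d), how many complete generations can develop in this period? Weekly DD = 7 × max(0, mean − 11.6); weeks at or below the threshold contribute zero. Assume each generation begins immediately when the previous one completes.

2 generations

Weekly DD (7 × max(0, T̄ − 11.6)): 71.4, 23.8, 23.8, 91.0, 36.4, 0.0, 98.0, 81.9, 56.0, 94.5, 74.2, 123.9, 39.2.
Season total = 814.1 DD.
Complete generations = ⌊814.1 / 386⌋ = 2.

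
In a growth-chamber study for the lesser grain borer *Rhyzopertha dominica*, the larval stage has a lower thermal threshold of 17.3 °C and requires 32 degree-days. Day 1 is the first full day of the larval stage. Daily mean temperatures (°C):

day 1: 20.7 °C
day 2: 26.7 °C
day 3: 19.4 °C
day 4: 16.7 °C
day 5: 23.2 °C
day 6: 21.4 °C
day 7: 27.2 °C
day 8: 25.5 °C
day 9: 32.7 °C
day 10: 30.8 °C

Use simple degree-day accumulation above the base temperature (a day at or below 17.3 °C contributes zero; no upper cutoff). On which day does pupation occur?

day 7

Daily DD above 17.3 °C: 3.4, 9.4, 2.1, 0.0, 5.9, 4.1, 9.9, 8.2, 15.4, 13.5.
Cumulative: 3.4, 12.8, 14.9, 14.9, 20.8, 24.9, 34.8, 43.0, 58.4, 71.9.
The total first reaches 32 DD on day 7.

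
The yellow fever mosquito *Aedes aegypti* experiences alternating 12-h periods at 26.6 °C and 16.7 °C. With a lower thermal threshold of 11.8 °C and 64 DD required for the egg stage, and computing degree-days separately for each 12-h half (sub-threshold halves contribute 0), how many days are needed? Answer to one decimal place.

Day half: max(0, 26.6 − 11.8) × 0.5 = 14.8 × 0.5 = 7.40 DD.
Night half: max(0, 16.7 − 11.8) × 0.5 = 4.9 × 0.5 = 2.45 DD.
Per 24 h: 9.85 DD/day.
Duration = 64 / 9.85 = 6.497 ≈ 6.5 days.

6.5 days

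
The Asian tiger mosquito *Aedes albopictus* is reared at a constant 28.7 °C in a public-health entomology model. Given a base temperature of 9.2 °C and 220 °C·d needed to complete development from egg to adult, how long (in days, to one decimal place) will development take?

11.3 days

Daily accumulation = 28.7 − 9.2 = 19.5 DD/day.
Duration = 220 / 19.5 = 11.282 ≈ 11.3 days.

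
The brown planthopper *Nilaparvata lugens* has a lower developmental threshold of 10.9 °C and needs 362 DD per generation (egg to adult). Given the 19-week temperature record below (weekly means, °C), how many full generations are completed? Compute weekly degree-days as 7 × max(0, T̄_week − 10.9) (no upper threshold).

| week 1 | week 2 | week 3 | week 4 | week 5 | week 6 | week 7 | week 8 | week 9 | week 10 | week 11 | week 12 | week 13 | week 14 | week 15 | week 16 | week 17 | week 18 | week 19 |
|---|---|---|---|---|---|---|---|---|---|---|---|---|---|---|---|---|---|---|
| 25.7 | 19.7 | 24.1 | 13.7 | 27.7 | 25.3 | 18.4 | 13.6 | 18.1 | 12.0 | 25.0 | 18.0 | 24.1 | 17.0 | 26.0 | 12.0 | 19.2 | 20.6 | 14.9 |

3 generations

Weekly DD (7 × max(0, T̄ − 10.9)): 103.6, 61.6, 92.4, 19.6, 117.6, 100.8, 52.5, 18.9, 50.4, 7.7, 98.7, 49.7, 92.4, 42.7, 105.7, 7.7, 58.1, 67.9, 28.0.
Season total = 1176.0 DD.
Complete generations = ⌊1176.0 / 362⌋ = 3.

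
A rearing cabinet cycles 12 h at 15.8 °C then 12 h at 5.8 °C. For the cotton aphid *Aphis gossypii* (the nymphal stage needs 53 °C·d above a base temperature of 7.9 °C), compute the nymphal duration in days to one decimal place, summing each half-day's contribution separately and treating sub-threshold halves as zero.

13.4 days

Day half: max(0, 15.8 − 7.9) × 0.5 = 7.9 × 0.5 = 3.95 DD.
Night half: max(0, 5.8 − 7.9) × 0.5 = 0.0 × 0.5 = 0.00 DD.
Per 24 h: 3.95 DD/day.
Duration = 53 / 3.95 = 13.418 ≈ 13.4 days.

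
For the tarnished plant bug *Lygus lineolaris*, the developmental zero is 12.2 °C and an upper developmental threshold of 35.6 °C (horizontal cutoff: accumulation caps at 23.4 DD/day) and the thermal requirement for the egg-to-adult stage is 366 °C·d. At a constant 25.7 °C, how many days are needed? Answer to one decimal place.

Daily accumulation = 25.7 − 12.2 = 13.5 DD/day.
Duration = 366 / 13.5 = 27.111 ≈ 27.1 days.

27.1 days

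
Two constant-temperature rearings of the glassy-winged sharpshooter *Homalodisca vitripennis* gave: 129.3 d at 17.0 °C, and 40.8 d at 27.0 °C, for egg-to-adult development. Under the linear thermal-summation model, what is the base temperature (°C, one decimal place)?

12.4 °C

Equal thermal constants: D₁(T₁ − T_b) = D₂(T₂ − T_b).
129.3·(17.0 − T_b) = 40.8·(27.0 − T_b)
T_b = (129.3·17.0 − 40.8·27.0) / (129.3 − 40.8) = 1096.50 / 88.5 = 12.390 °C ≈ 12.4 °C.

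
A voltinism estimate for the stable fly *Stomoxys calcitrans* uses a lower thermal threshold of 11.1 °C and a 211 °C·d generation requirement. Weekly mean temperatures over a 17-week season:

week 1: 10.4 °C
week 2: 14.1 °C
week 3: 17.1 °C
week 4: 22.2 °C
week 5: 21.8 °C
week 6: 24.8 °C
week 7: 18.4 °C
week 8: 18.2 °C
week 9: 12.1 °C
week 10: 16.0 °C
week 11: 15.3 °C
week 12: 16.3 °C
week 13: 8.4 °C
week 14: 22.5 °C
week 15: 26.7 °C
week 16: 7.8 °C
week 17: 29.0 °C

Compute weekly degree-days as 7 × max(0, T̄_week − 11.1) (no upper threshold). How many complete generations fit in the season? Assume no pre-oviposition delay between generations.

3 generations

Weekly DD (7 × max(0, T̄ − 11.1)): 0.0, 21.0, 42.0, 77.7, 74.9, 95.9, 51.1, 49.7, 7.0, 34.3, 29.4, 36.4, 0.0, 79.8, 109.2, 0.0, 125.3.
Season total = 833.7 DD.
Complete generations = ⌊833.7 / 211⌋ = 3.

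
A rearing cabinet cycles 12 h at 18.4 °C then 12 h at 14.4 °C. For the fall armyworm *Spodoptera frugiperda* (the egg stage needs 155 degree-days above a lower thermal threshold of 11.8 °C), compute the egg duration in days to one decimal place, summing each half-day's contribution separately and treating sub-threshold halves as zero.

Day half: max(0, 18.4 − 11.8) × 0.5 = 6.6 × 0.5 = 3.30 DD.
Night half: max(0, 14.4 − 11.8) × 0.5 = 2.6 × 0.5 = 1.30 DD.
Per 24 h: 4.60 DD/day.
Duration = 155 / 4.60 = 33.696 ≈ 33.7 days.

33.7 days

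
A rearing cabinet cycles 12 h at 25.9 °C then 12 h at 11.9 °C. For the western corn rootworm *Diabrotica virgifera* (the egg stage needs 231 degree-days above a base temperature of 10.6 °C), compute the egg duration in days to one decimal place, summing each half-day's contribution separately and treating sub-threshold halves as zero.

27.8 days

Day half: max(0, 25.9 − 10.6) × 0.5 = 15.3 × 0.5 = 7.65 DD.
Night half: max(0, 11.9 − 10.6) × 0.5 = 1.3 × 0.5 = 0.65 DD.
Per 24 h: 8.30 DD/day.
Duration = 231 / 8.30 = 27.831 ≈ 27.8 days.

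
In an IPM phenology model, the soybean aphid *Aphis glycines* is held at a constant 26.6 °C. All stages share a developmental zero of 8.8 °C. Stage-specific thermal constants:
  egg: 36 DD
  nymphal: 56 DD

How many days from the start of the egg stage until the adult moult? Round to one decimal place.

5.2 days

Daily accumulation at 26.6 °C = 26.6 − 8.8 = 17.8 DD/day.
Total K = 36 + 56 = 92 DD.
Total duration = 92 / 17.8 = 5.169 ≈ 5.2 days.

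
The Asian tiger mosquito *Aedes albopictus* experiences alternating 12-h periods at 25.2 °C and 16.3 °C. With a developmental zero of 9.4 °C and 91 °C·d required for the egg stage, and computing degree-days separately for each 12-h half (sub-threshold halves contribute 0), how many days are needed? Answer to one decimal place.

8.0 days

Day half: max(0, 25.2 − 9.4) × 0.5 = 15.8 × 0.5 = 7.90 DD.
Night half: max(0, 16.3 − 9.4) × 0.5 = 6.9 × 0.5 = 3.45 DD.
Per 24 h: 11.35 DD/day.
Duration = 91 / 11.35 = 8.018 ≈ 8.0 days.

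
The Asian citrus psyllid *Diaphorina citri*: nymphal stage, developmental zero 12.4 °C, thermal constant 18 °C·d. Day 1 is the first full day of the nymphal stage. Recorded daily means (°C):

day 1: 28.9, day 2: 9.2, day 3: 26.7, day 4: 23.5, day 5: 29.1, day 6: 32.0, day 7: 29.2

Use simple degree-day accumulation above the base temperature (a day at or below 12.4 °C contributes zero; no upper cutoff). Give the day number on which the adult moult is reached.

day 3

Daily DD above 12.4 °C: 16.5, 0.0, 14.3, 11.1, 16.7, 19.6, 16.8.
Cumulative: 16.5, 16.5, 30.8, 41.9, 58.6, 78.2, 95.0.
The total first reaches 18 DD on day 3.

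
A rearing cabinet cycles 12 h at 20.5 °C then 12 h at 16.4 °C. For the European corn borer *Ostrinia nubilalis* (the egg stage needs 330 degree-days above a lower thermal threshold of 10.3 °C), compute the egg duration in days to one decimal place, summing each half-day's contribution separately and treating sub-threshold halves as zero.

40.5 days

Day half: max(0, 20.5 − 10.3) × 0.5 = 10.2 × 0.5 = 5.10 DD.
Night half: max(0, 16.4 − 10.3) × 0.5 = 6.1 × 0.5 = 3.05 DD.
Per 24 h: 8.15 DD/day.
Duration = 330 / 8.15 = 40.491 ≈ 40.5 days.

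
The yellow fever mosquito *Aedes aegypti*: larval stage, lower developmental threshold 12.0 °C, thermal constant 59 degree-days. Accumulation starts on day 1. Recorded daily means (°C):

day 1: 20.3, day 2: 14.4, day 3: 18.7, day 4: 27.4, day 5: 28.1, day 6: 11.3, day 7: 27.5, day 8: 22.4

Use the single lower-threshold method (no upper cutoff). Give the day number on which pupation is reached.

day 7

Daily DD above 12.0 °C: 8.3, 2.4, 6.7, 15.4, 16.1, 0.0, 15.5, 10.4.
Cumulative: 8.3, 10.7, 17.4, 32.8, 48.9, 48.9, 64.4, 74.8.
The total first reaches 59 DD on day 7.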